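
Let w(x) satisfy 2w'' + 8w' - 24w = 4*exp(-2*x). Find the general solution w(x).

Divide through by 2: w'' + 4w' - 12w = 2*exp(-2*x).
Characteristic equation r² + 4r - 12 = 0 factors as (r - 2)(r + 6) = 0, so r = 2, -6.
Hence w_h = C1*exp(2*x) + C2*exp(-6*x).
Try w_p = A*exp(-2*x). Substituting into the equation and dividing by exp(-2*x) gives A = -1/8, so w_p = -exp(-2*x)/8.

w = -exp(-2*x)/8 + C1*exp(2*x) + C2*exp(-6*x)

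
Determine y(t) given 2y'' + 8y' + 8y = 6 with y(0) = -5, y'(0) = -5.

Divide through by 2: y'' + 4y' + 4y = 3.
Characteristic equation r² + 4r + 4 = 0 has discriminant (4)² - 4·(4) = 0, so r = -2 is a repeated root.
Hence y_h = (C1 + C2*t)*exp(-2*t).
For the particular solution try y_p = A0. Substituting and matching coefficients of each power of t gives A0 = 3/4, so y_p = 3/4.
General solution: y = 3/4 + C1*exp(-2*t) + C2*t*exp(-2*t).
Apply the initial conditions: y(0) = 3/4 + C1 = -5 and y'(0) = C2 - 2*C1 = -5. Solving gives C1 = -23/4, C2 = -33/2.

y = 3/4 - 23*exp(-2*t)/4 - 33*t*exp(-2*t)/2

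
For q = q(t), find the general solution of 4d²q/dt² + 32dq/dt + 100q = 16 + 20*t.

q = 12/125 + t/5 + C1*cos(3*t)*exp(-4*t) + C2*exp(-4*t)*sin(3*t)

Divide through by 4: q'' + 8q' + 25q = 4 + 5*t.
Characteristic equation r² + 8r + 25 = 0 has discriminant (8)² - 4·(25) = -36 < 0, so r = -4 ± 3i.
Hence q_h = C1*cos(3*t)*exp(-4*t) + C2*exp(-4*t)*sin(3*t).
For the particular solution try q_p = A0 + A1*t. Substituting and matching coefficients of each power of t gives A0 = 12/125, A1 = 1/5, so q_p = 12/125 + t/5.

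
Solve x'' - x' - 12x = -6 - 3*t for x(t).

x = 23/48 + t/4 + C1*exp(-3*t) + C2*exp(4*t)

Characteristic equation r² - r - 12 = 0 factors as (r + 3)(r - 4) = 0, so r = -3, 4.
Hence x_h = C1*exp(-3*t) + C2*exp(4*t).
For the particular solution try x_p = A0 + A1*t. Substituting and matching coefficients of each power of t gives A0 = 23/48, A1 = 1/4, so x_p = 23/48 + t/4.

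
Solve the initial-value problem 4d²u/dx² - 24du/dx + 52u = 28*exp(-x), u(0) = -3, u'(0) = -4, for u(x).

Divide through by 4: u'' - 6u' + 13u = 7*exp(-x).
Characteristic equation r² - 6r + 13 = 0 has discriminant (-6)² - 4·(13) = -16 < 0, so r = 3 ± 2i.
Hence u_h = C1*cos(2*x)*exp(3*x) + C2*exp(3*x)*sin(2*x).
Try u_p = A*exp(-x). Substituting into the equation and dividing by exp(-x) gives A = 7/20, so u_p = 7*exp(-x)/20.
General solution: u = 7*exp(-x)/20 + C1*cos(2*x)*exp(3*x) + C2*exp(3*x)*sin(2*x).
Apply the initial conditions: u(0) = 7/20 + C1 = -3 and u'(0) = -7/20 + 2*C2 + 3*C1 = -4. Solving gives C1 = -67/20, C2 = 16/5.

u = 7*exp(-x)/20 - 67*cos(2*x)*exp(3*x)/20 + 16*exp(3*x)*sin(2*x)/5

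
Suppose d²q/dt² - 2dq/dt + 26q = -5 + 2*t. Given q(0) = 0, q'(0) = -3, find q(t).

q = -63/338 + t/13 - 1103*exp(t)*sin(5*t)/1690 + 63*cos(5*t)*exp(t)/338

Characteristic equation r² - 2r + 26 = 0 has discriminant (-2)² - 4·(26) = -100 < 0, so r = 1 ± 5i.
Hence q_h = C1*cos(5*t)*exp(t) + C2*exp(t)*sin(5*t).
For the particular solution try q_p = A0 + A1*t. Substituting and matching coefficients of each power of t gives A0 = -63/338, A1 = 1/13, so q_p = -63/338 + t/13.
General solution: q = -63/338 + t/13 + C1*cos(5*t)*exp(t) + C2*exp(t)*sin(5*t).
Apply the initial conditions: q(0) = -63/338 + C1 = 0 and q'(0) = 1/13 + C1 + 5*C2 = -3. Solving gives C1 = 63/338, C2 = -1103/1690.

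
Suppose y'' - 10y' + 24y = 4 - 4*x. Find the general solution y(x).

y = 7/72 - x/6 + C1*exp(6*x) + C2*exp(4*x)

Characteristic equation r² - 10r + 24 = 0 factors as (r - 6)(r - 4) = 0, so r = 6, 4.
Hence y_h = C1*exp(6*x) + C2*exp(4*x).
For the particular solution try y_p = A0 + A1*x. Substituting and matching coefficients of each power of x gives A0 = 7/72, A1 = -1/6, so y_p = 7/72 - x/6.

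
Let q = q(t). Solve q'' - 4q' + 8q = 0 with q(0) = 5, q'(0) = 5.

Characteristic equation r² - 4r + 8 = 0 has discriminant (-4)² - 4·(8) = -16 < 0, so r = 2 ± 2i.
Hence q_h = C1*cos(2*t)*exp(2*t) + C2*exp(2*t)*sin(2*t).
Apply the initial conditions: q(0) = C1 = 5 and q'(0) = 2*C1 + 2*C2 = 5. Solving gives C1 = 5, C2 = -5/2.

q = 5*cos(2*t)*exp(2*t) - 5*exp(2*t)*sin(2*t)/2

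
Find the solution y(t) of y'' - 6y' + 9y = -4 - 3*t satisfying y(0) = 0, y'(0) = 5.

Characteristic equation r² - 6r + 9 = 0 has discriminant (-6)² - 4·(9) = 0, so r = 3 is a repeated root.
Hence y_h = (C1 + C2*t)*exp(3*t).
For the particular solution try y_p = A0 + A1*t. Substituting and matching coefficients of each power of t gives A0 = -2/3, A1 = -1/3, so y_p = -2/3 - t/3.
General solution: y = -2/3 - t/3 + C1*exp(3*t) + C2*t*exp(3*t).
Apply the initial conditions: y(0) = -2/3 + C1 = 0 and y'(0) = -1/3 + C2 + 3*C1 = 5. Solving gives C1 = 2/3, C2 = 10/3.

y = -2/3 - t/3 + 2*exp(3*t)/3 + 10*t*exp(3*t)/3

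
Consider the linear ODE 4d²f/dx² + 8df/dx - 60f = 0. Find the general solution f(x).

f = C1*exp(3*x) + C2*exp(-5*x)

Divide through by 4: f'' + 2f' - 15f = 0.
Characteristic equation r² + 2r - 15 = 0 factors as (r - 3)(r + 5) = 0, so r = 3, -5.
Hence f_h = C1*exp(3*x) + C2*exp(-5*x).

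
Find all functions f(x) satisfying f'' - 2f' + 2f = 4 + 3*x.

Characteristic equation r² - 2r + 2 = 0 has discriminant (-2)² - 4·(2) = -4 < 0, so r = 1 ± i.
Hence f_h = C1*cos(x)*exp(x) + C2*exp(x)*sin(x).
For the particular solution try f_p = A0 + A1*x. Substituting and matching coefficients of each power of x gives A0 = 7/2, A1 = 3/2, so f_p = 7/2 + 3*x/2.

f = 7/2 + 3*x/2 + C1*cos(x)*exp(x) + C2*exp(x)*sin(x)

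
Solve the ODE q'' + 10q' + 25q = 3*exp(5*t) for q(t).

Characteristic equation r² + 10r + 25 = 0 has discriminant (10)² - 4·(25) = 0, so r = -5 is a repeated root.
Hence q_h = (C1 + C2*t)*exp(-5*t).
Try q_p = A*exp(5*t). Substituting into the equation and dividing by exp(5*t) gives A = 3/100, so q_p = 3*exp(5*t)/100.

q = 3*exp(5*t)/100 + C1*exp(-5*t) + C2*t*exp(-5*t)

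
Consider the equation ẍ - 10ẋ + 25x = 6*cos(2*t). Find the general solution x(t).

Characteristic equation r² - 10r + 25 = 0 has discriminant (-10)² - 4·(25) = 0, so r = 5 is a repeated root.
Hence x_h = (C1 + C2*t)*exp(5*t).
Try x_p = A*cos(2*t) + B*sin(2*t). Substituting and equating the coefficients of cos(2t) and sin(2t) gives A = 126/841, B = -120/841, so x_p = -120*sin(2*t)/841 + 126*cos(2*t)/841.

x = -120*sin(2*t)/841 + 126*cos(2*t)/841 + C1*exp(5*t) + C2*t*exp(5*t)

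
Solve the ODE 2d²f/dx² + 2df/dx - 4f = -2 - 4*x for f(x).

Divide through by 2: f'' + f' - 2f = -1 - 2*x.
Characteristic equation r² + r - 2 = 0 factors as (r + 2)(r - 1) = 0, so r = -2, 1.
Hence f_h = C1*exp(-2*x) + C2*exp(x).
For the particular solution try f_p = A0 + A1*x. Substituting and matching coefficients of each power of x gives A0 = 1, A1 = 1, so f_p = 1 + x.

f = 1 + x + C1*exp(-2*x) + C2*exp(x)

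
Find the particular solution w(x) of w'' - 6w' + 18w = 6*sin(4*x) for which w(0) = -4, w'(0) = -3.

w = 3*sin(4*x)/145 + 36*cos(4*x)/145 - 616*cos(3*x)*exp(3*x)/145 + 467*exp(3*x)*sin(3*x)/145

Characteristic equation r² - 6r + 18 = 0 has discriminant (-6)² - 4·(18) = -36 < 0, so r = 3 ± 3i.
Hence w_h = C1*cos(3*x)*exp(3*x) + C2*exp(3*x)*sin(3*x).
Try w_p = A*cos(4*x) + B*sin(4*x). Substituting and equating the coefficients of cos(4x) and sin(4x) gives A = 36/145, B = 3/145, so w_p = 3*sin(4*x)/145 + 36*cos(4*x)/145.
General solution: w = 3*sin(4*x)/145 + 36*cos(4*x)/145 + C1*cos(3*x)*exp(3*x) + C2*exp(3*x)*sin(3*x).
Apply the initial conditions: w(0) = 36/145 + C1 = -4 and w'(0) = 12/145 + 3*C1 + 3*C2 = -3. Solving gives C1 = -616/145, C2 = 467/145.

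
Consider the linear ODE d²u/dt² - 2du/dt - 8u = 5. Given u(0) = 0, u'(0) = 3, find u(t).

u = -5/8 - exp(-2*t)/12 + 17*exp(4*t)/24

Characteristic equation r² - 2r - 8 = 0 factors as (r + 2)(r - 4) = 0, so r = -2, 4.
Hence u_h = C1*exp(-2*t) + C2*exp(4*t).
For the particular solution try u_p = A0. Substituting and matching coefficients of each power of t gives A0 = -5/8, so u_p = -5/8.
General solution: u = -5/8 + C1*exp(-2*t) + C2*exp(4*t).
Apply the initial conditions: u(0) = -5/8 + C1 + C2 = 0 and u'(0) = -2*C1 + 4*C2 = 3. Solving gives C1 = -1/12, C2 = 17/24.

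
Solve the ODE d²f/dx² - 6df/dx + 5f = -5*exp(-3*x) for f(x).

Characteristic equation r² - 6r + 5 = 0 factors as (r - 5)(r - 1) = 0, so r = 5, 1.
Hence f_h = C1*exp(5*x) + C2*exp(x).
Try f_p = A*exp(-3*x). Substituting into the equation and dividing by exp(-3*x) gives A = -5/32, so f_p = -5*exp(-3*x)/32.

f = -5*exp(-3*x)/32 + C1*exp(5*x) + C2*exp(x)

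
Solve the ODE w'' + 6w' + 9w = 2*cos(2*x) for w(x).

Characteristic equation r² + 6r + 9 = 0 has discriminant (6)² - 4·(9) = 0, so r = -3 is a repeated root.
Hence w_h = (C1 + C2*x)*exp(-3*x).
Try w_p = A*cos(2*x) + B*sin(2*x). Substituting and equating the coefficients of cos(2x) and sin(2x) gives A = 10/169, B = 24/169, so w_p = 10*cos(2*x)/169 + 24*sin(2*x)/169.

w = 10*cos(2*x)/169 + 24*sin(2*x)/169 + C1*exp(-3*x) + C2*x*exp(-3*x)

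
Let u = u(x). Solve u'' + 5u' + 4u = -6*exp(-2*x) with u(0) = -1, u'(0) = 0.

Characteristic equation r² + 5r + 4 = 0 factors as (r + 1)(r + 4) = 0, so r = -1, -4.
Hence u_h = C1*exp(-x) + C2*exp(-4*x).
Try u_p = A*exp(-2*x). Substituting into the equation and dividing by exp(-2*x) gives A = 3, so u_p = 3*exp(-2*x).
General solution: u = 3*exp(-2*x) + C1*exp(-x) + C2*exp(-4*x).
Apply the initial conditions: u(0) = 3 + C1 + C2 = -1 and u'(0) = -6 - C1 - 4*C2 = 0. Solving gives C1 = -10/3, C2 = -2/3.

u = 3*exp(-2*x) - 10*exp(-x)/3 - 2*exp(-4*x)/3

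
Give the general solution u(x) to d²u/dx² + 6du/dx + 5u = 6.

u = 6/5 + C1*exp(-5*x) + C2*exp(-x)

Characteristic equation r² + 6r + 5 = 0 factors as (r + 5)(r + 1) = 0, so r = -5, -1.
Hence u_h = C1*exp(-5*x) + C2*exp(-x).
For the particular solution try u_p = A0. Substituting and matching coefficients of each power of x gives A0 = 6/5, so u_p = 6/5.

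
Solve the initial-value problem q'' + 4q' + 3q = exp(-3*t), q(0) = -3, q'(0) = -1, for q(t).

Characteristic equation r² + 4r + 3 = 0 factors as (r + 3)(r + 1) = 0, so r = -3, -1.
Hence q_h = C1*exp(-3*t) + C2*exp(-t).
Since exp(-3*t) solves the homogeneous equation (r = -3 is a root of multiplicity 1), multiply the trial by t. Try q_p = A*t*exp(-3*t). Substituting into the equation and dividing by exp(-3*t) gives A = -1/2, so q_p = -t*exp(-3*t)/2.
General solution: q = C1*exp(-3*t) + C2*exp(-t) - t*exp(-3*t)/2.
Apply the initial conditions: q(0) = C1 + C2 = -3 and q'(0) = -1/2 - C2 - 3*C1 = -1. Solving gives C1 = 7/4, C2 = -19/4.

q = -19*exp(-t)/4 + 7*exp(-3*t)/4 - t*exp(-3*t)/2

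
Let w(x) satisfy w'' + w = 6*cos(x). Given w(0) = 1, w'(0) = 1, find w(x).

Characteristic equation r² + 1 = 0 has discriminant (0)² - 4·(1) = -4 < 0, so r = ± i.
Hence w_h = C1*cos(x) + C2*sin(x).
Since ±1i are characteristic roots, multiply the trial by x. Try w_p = x*(A*cos(x) + B*sin(x)). Substituting and equating the coefficients of cos(x) and sin(x) gives A = 0, B = 3, so w_p = 3*x*sin(x).
General solution: w = C1*cos(x) + C2*sin(x) + 3*x*sin(x).
Apply the initial conditions: w(0) = C1 = 1 and w'(0) = C2 = 1. Solving gives C1 = 1, C2 = 1.

w = 3*x*sin(x) + cos(x) + sin(x)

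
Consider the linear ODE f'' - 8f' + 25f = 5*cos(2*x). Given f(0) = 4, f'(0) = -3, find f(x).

f = -80*sin(2*x)/697 + 105*cos(2*x)/697 - 4221*exp(4*x)*sin(3*x)/697 + 2683*cos(3*x)*exp(4*x)/697

Characteristic equation r² - 8r + 25 = 0 has discriminant (-8)² - 4·(25) = -36 < 0, so r = 4 ± 3i.
Hence f_h = C1*cos(3*x)*exp(4*x) + C2*exp(4*x)*sin(3*x).
Try f_p = A*cos(2*x) + B*sin(2*x). Substituting and equating the coefficients of cos(2x) and sin(2x) gives A = 105/697, B = -80/697, so f_p = -80*sin(2*x)/697 + 105*cos(2*x)/697.
General solution: f = -80*sin(2*x)/697 + 105*cos(2*x)/697 + C1*cos(3*x)*exp(4*x) + C2*exp(4*x)*sin(3*x).
Apply the initial conditions: f(0) = 105/697 + C1 = 4 and f'(0) = -160/697 + 3*C2 + 4*C1 = -3. Solving gives C1 = 2683/697, C2 = -4221/697.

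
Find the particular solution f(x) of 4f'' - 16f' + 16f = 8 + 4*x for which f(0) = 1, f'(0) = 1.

Divide through by 4: f'' - 4f' + 4f = 2 + x.
Characteristic equation r² - 4r + 4 = 0 has discriminant (-4)² - 4·(4) = 0, so r = 2 is a repeated root.
Hence f_h = (C1 + C2*x)*exp(2*x).
For the particular solution try f_p = A0 + A1*x. Substituting and matching coefficients of each power of x gives A0 = 3/4, A1 = 1/4, so f_p = 3/4 + x/4.
General solution: f = 3/4 + x/4 + C1*exp(2*x) + C2*x*exp(2*x).
Apply the initial conditions: f(0) = 3/4 + C1 = 1 and f'(0) = 1/4 + C2 + 2*C1 = 1. Solving gives C1 = 1/4, C2 = 1/4.

f = 3/4 + x/4 + exp(2*x)/4 + x*exp(2*x)/4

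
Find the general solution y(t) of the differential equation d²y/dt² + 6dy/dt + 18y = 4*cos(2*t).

Characteristic equation r² + 6r + 18 = 0 has discriminant (6)² - 4·(18) = -36 < 0, so r = -3 ± 3i.
Hence y_h = C1*cos(3*t)*exp(-3*t) + C2*exp(-3*t)*sin(3*t).
Try y_p = A*cos(2*t) + B*sin(2*t). Substituting and equating the coefficients of cos(2t) and sin(2t) gives A = 14/85, B = 12/85, so y_p = 12*sin(2*t)/85 + 14*cos(2*t)/85.

y = 12*sin(2*t)/85 + 14*cos(2*t)/85 + C1*cos(3*t)*exp(-3*t) + C2*exp(-3*t)*sin(3*t)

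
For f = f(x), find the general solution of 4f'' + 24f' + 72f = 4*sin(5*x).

Divide through by 4: f'' + 6f' + 18f = sin(5*x).
Characteristic equation r² + 6r + 18 = 0 has discriminant (6)² - 4·(18) = -36 < 0, so r = -3 ± 3i.
Hence f_h = C1*cos(3*x)*exp(-3*x) + C2*exp(-3*x)*sin(3*x).
Try f_p = A*cos(5*x) + B*sin(5*x). Substituting and equating the coefficients of cos(5x) and sin(5x) gives A = -30/949, B = -7/949, so f_p = -30*cos(5*x)/949 - 7*sin(5*x)/949.

f = -30*cos(5*x)/949 - 7*sin(5*x)/949 + C1*cos(3*x)*exp(-3*x) + C2*exp(-3*x)*sin(3*x)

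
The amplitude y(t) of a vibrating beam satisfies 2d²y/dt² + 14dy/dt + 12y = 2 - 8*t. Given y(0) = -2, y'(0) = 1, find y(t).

y = 17/18 - 16*exp(-t)/5 - 2*t/3 + 23*exp(-6*t)/90

Divide through by 2: y'' + 7y' + 6y = 1 - 4*t.
Characteristic equation r² + 7r + 6 = 0 factors as (r + 1)(r + 6) = 0, so r = -1, -6.
Hence y_h = C1*exp(-t) + C2*exp(-6*t).
For the particular solution try y_p = A0 + A1*t. Substituting and matching coefficients of each power of t gives A0 = 17/18, A1 = -2/3, so y_p = 17/18 - 2*t/3.
General solution: y = 17/18 - 2*t/3 + C1*exp(-t) + C2*exp(-6*t).
Apply the initial conditions: y(0) = 17/18 + C1 + C2 = -2 and y'(0) = -2/3 - C1 - 6*C2 = 1. Solving gives C1 = -16/5, C2 = 23/90.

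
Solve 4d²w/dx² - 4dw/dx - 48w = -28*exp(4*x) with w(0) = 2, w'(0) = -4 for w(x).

Divide through by 4: w'' - w' - 12w = -7*exp(4*x).
Characteristic equation r² - r - 12 = 0 factors as (r - 4)(r + 3) = 0, so r = 4, -3.
Hence w_h = C1*exp(4*x) + C2*exp(-3*x).
Since exp(4*x) solves the homogeneous equation (r = 4 is a root of multiplicity 1), multiply the trial by x. Try w_p = A*x*exp(4*x). Substituting into the equation and dividing by exp(4*x) gives A = -1, so w_p = -x*exp(4*x).
General solution: w = C1*exp(4*x) + C2*exp(-3*x) - x*exp(4*x).
Apply the initial conditions: w(0) = C1 + C2 = 2 and w'(0) = -1 - 3*C2 + 4*C1 = -4. Solving gives C1 = 3/7, C2 = 11/7.

w = 3*exp(4*x)/7 + 11*exp(-3*x)/7 - x*exp(4*x)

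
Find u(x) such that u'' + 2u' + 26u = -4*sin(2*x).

Characteristic equation r² + 2r + 26 = 0 has discriminant (2)² - 4·(26) = -100 < 0, so r = -1 ± 5i.
Hence u_h = C1*cos(5*x)*exp(-x) + C2*exp(-x)*sin(5*x).
Try u_p = A*cos(2*x) + B*sin(2*x). Substituting and equating the coefficients of cos(2x) and sin(2x) gives A = 4/125, B = -22/125, so u_p = -22*sin(2*x)/125 + 4*cos(2*x)/125.

u = -22*sin(2*x)/125 + 4*cos(2*x)/125 + C1*cos(5*x)*exp(-x) + C2*exp(-x)*sin(5*x)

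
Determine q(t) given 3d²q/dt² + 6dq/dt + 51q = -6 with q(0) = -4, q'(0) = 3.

q = -2/17 - 66*cos(4*t)*exp(-t)/17 - 15*exp(-t)*sin(4*t)/68

Divide through by 3: q'' + 2q' + 17q = -2.
Characteristic equation r² + 2r + 17 = 0 has discriminant (2)² - 4·(17) = -64 < 0, so r = -1 ± 4i.
Hence q_h = C1*cos(4*t)*exp(-t) + C2*exp(-t)*sin(4*t).
For the particular solution try q_p = A0. Substituting and matching coefficients of each power of t gives A0 = -2/17, so q_p = -2/17.
General solution: q = -2/17 + C1*cos(4*t)*exp(-t) + C2*exp(-t)*sin(4*t).
Apply the initial conditions: q(0) = -2/17 + C1 = -4 and q'(0) = -C1 + 4*C2 = 3. Solving gives C1 = -66/17, C2 = -15/68.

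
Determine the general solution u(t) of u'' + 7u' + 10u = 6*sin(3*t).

Characteristic equation r² + 7r + 10 = 0 factors as (r + 2)(r + 5) = 0, so r = -2, -5.
Hence u_h = C1*exp(-2*t) + C2*exp(-5*t).
Try u_p = A*cos(3*t) + B*sin(3*t). Substituting and equating the coefficients of cos(3t) and sin(3t) gives A = -63/221, B = 3/221, so u_p = -63*cos(3*t)/221 + 3*sin(3*t)/221.

u = -63*cos(3*t)/221 + 3*sin(3*t)/221 + C1*exp(-2*t) + C2*exp(-5*t)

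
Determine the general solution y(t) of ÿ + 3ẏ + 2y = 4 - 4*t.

y = 5 - 2*t + C1*exp(-t) + C2*exp(-2*t)

Characteristic equation r² + 3r + 2 = 0 factors as (r + 1)(r + 2) = 0, so r = -1, -2.
Hence y_h = C1*exp(-t) + C2*exp(-2*t).
For the particular solution try y_p = A0 + A1*t. Substituting and matching coefficients of each power of t gives A0 = 5, A1 = -2, so y_p = 5 - 2*t.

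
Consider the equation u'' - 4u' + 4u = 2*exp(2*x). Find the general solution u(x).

u = C1*exp(2*x) + x**2*exp(2*x) + C2*x*exp(2*x)

Characteristic equation r² - 4r + 4 = 0 has discriminant (-4)² - 4·(4) = 0, so r = 2 is a repeated root.
Hence u_h = (C1 + C2*x)*exp(2*x).
Since exp(2*x) solves the homogeneous equation (r = 2 is a root of multiplicity 2), multiply the trial by x^2. Try u_p = A*x^2*exp(2*x). Substituting into the equation and dividing by exp(2*x) gives A = 1, so u_p = x^2*exp(2*x).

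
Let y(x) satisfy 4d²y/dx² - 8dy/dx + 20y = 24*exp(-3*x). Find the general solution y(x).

Divide through by 4: y'' - 2y' + 5y = 6*exp(-3*x).
Characteristic equation r² - 2r + 5 = 0 has discriminant (-2)² - 4·(5) = -16 < 0, so r = 1 ± 2i.
Hence y_h = C1*cos(2*x)*exp(x) + C2*exp(x)*sin(2*x).
Try y_p = A*exp(-3*x). Substituting into the equation and dividing by exp(-3*x) gives A = 3/10, so y_p = 3*exp(-3*x)/10.

y = 3*exp(-3*x)/10 + C1*cos(2*x)*exp(x) + C2*exp(x)*sin(2*x)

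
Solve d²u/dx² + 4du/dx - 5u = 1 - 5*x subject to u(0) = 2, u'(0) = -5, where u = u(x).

u = 3/5 + x + exp(x)/6 + 37*exp(-5*x)/30

Characteristic equation r² + 4r - 5 = 0 factors as (r - 1)(r + 5) = 0, so r = 1, -5.
Hence u_h = C1*exp(x) + C2*exp(-5*x).
For the particular solution try u_p = A0 + A1*x. Substituting and matching coefficients of each power of x gives A0 = 3/5, A1 = 1, so u_p = 3/5 + x.
General solution: u = 3/5 + x + C1*exp(x) + C2*exp(-5*x).
Apply the initial conditions: u(0) = 3/5 + C1 + C2 = 2 and u'(0) = 1 + C1 - 5*C2 = -5. Solving gives C1 = 1/6, C2 = 37/30.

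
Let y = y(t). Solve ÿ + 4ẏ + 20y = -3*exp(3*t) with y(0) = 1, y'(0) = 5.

y = -3*exp(3*t)/41 + 44*cos(4*t)*exp(-2*t)/41 + 151*exp(-2*t)*sin(4*t)/82

Characteristic equation r² + 4r + 20 = 0 has discriminant (4)² - 4·(20) = -64 < 0, so r = -2 ± 4i.
Hence y_h = C1*cos(4*t)*exp(-2*t) + C2*exp(-2*t)*sin(4*t).
Try y_p = A*exp(3*t). Substituting into the equation and dividing by exp(3*t) gives A = -3/41, so y_p = -3*exp(3*t)/41.
General solution: y = -3*exp(3*t)/41 + C1*cos(4*t)*exp(-2*t) + C2*exp(-2*t)*sin(4*t).
Apply the initial conditions: y(0) = -3/41 + C1 = 1 and y'(0) = -9/41 - 2*C1 + 4*C2 = 5. Solving gives C1 = 44/41, C2 = 151/82.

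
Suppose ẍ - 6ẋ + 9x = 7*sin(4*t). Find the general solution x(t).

x = -49*sin(4*t)/625 + 168*cos(4*t)/625 + C1*exp(3*t) + C2*t*exp(3*t)

Characteristic equation r² - 6r + 9 = 0 has discriminant (-6)² - 4·(9) = 0, so r = 3 is a repeated root.
Hence x_h = (C1 + C2*t)*exp(3*t).
Try x_p = A*cos(4*t) + B*sin(4*t). Substituting and equating the coefficients of cos(4t) and sin(4t) gives A = 168/625, B = -49/625, so x_p = -49*sin(4*t)/625 + 168*cos(4*t)/625.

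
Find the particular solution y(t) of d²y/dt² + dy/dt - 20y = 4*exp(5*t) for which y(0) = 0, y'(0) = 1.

Characteristic equation r² + r - 20 = 0 factors as (r + 5)(r - 4) = 0, so r = -5, 4.
Hence y_h = C1*exp(-5*t) + C2*exp(4*t).
Try y_p = A*exp(5*t). Substituting into the equation and dividing by exp(5*t) gives A = 2/5, so y_p = 2*exp(5*t)/5.
General solution: y = 2*exp(5*t)/5 + C1*exp(-5*t) + C2*exp(4*t).
Apply the initial conditions: y(0) = 2/5 + C1 + C2 = 0 and y'(0) = 2 - 5*C1 + 4*C2 = 1. Solving gives C1 = -1/15, C2 = -1/3.

y = -exp(4*t)/3 - exp(-5*t)/15 + 2*exp(5*t)/5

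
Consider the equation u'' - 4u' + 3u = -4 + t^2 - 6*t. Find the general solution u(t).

u = -82/27 - 10*t/9 + t**2/3 + C1*exp(3*t) + C2*exp(t)

Characteristic equation r² - 4r + 3 = 0 factors as (r - 3)(r - 1) = 0, so r = 3, 1.
Hence u_h = C1*exp(3*t) + C2*exp(t).
For the particular solution try u_p = A0 + A1*t + A2*t^2. Substituting and matching coefficients of each power of t gives A0 = -82/27, A1 = -10/9, A2 = 1/3, so u_p = -82/27 - 10*t/9 + t^2/3.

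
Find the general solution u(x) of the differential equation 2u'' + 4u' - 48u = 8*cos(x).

Divide through by 2: u'' + 2u' - 24u = 4*cos(x).
Characteristic equation r² + 2r - 24 = 0 factors as (r + 6)(r - 4) = 0, so r = -6, 4.
Hence u_h = C1*exp(-6*x) + C2*exp(4*x).
Try u_p = A*cos(x) + B*sin(x). Substituting and equating the coefficients of cos(x) and sin(x) gives A = -100/629, B = 8/629, so u_p = -100*cos(x)/629 + 8*sin(x)/629.

u = -100*cos(x)/629 + 8*sin(x)/629 + C1*exp(-6*x) + C2*exp(4*x)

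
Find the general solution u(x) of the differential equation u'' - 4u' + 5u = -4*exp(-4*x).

Characteristic equation r² - 4r + 5 = 0 has discriminant (-4)² - 4·(5) = -4 < 0, so r = 2 ± i.
Hence u_h = C1*cos(x)*exp(2*x) + C2*exp(2*x)*sin(x).
Try u_p = A*exp(-4*x). Substituting into the equation and dividing by exp(-4*x) gives A = -4/37, so u_p = -4*exp(-4*x)/37.

u = -4*exp(-4*x)/37 + C1*cos(x)*exp(2*x) + C2*exp(2*x)*sin(x)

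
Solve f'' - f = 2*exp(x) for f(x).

Characteristic equation r² - 1 = 0 factors as (r - 1)(r + 1) = 0, so r = 1, -1.
Hence f_h = C1*exp(x) + C2*exp(-x).
Since exp(x) solves the homogeneous equation (r = 1 is a root of multiplicity 1), multiply the trial by x. Try f_p = A*x*exp(x). Substituting into the equation and dividing by exp(x) gives A = 1, so f_p = x*exp(x).

f = C1*exp(x) + C2*exp(-x) + x*exp(x)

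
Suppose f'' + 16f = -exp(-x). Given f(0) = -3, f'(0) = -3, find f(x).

f = -50*cos(4*x)/17 - 13*sin(4*x)/17 - exp(-x)/17

Characteristic equation r² + 16 = 0 has discriminant (0)² - 4·(16) = -64 < 0, so r = ± 4i.
Hence f_h = C1*cos(4*x) + C2*sin(4*x).
Try f_p = A*exp(-x). Substituting into the equation and dividing by exp(-x) gives A = -1/17, so f_p = -exp(-x)/17.
General solution: f = -exp(-x)/17 + C1*cos(4*x) + C2*sin(4*x).
Apply the initial conditions: f(0) = -1/17 + C1 = -3 and f'(0) = 1/17 + 4*C2 = -3. Solving gives C1 = -50/17, C2 = -13/17.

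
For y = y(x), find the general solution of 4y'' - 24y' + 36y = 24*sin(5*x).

y = -24*sin(5*x)/289 + 45*cos(5*x)/289 + C1*exp(3*x) + C2*x*exp(3*x)

Divide through by 4: y'' - 6y' + 9y = 6*sin(5*x).
Characteristic equation r² - 6r + 9 = 0 has discriminant (-6)² - 4·(9) = 0, so r = 3 is a repeated root.
Hence y_h = (C1 + C2*x)*exp(3*x).
Try y_p = A*cos(5*x) + B*sin(5*x). Substituting and equating the coefficients of cos(5x) and sin(5x) gives A = 45/289, B = -24/289, so y_p = -24*sin(5*x)/289 + 45*cos(5*x)/289.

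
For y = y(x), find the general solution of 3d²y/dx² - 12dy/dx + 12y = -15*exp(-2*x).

y = -5*exp(-2*x)/16 + C1*exp(2*x) + C2*x*exp(2*x)

Divide through by 3: y'' - 4y' + 4y = -5*exp(-2*x).
Characteristic equation r² - 4r + 4 = 0 has discriminant (-4)² - 4·(4) = 0, so r = 2 is a repeated root.
Hence y_h = (C1 + C2*x)*exp(2*x).
Try y_p = A*exp(-2*x). Substituting into the equation and dividing by exp(-2*x) gives A = -5/16, so y_p = -5*exp(-2*x)/16.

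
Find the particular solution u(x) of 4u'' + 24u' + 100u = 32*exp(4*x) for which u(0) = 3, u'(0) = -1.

u = 8*exp(4*x)/65 + 116*exp(-3*x)*sin(4*x)/65 + 187*cos(4*x)*exp(-3*x)/65

Divide through by 4: u'' + 6u' + 25u = 8*exp(4*x).
Characteristic equation r² + 6r + 25 = 0 has discriminant (6)² - 4·(25) = -64 < 0, so r = -3 ± 4i.
Hence u_h = C1*cos(4*x)*exp(-3*x) + C2*exp(-3*x)*sin(4*x).
Try u_p = A*exp(4*x). Substituting into the equation and dividing by exp(4*x) gives A = 8/65, so u_p = 8*exp(4*x)/65.
General solution: u = 8*exp(4*x)/65 + C1*cos(4*x)*exp(-3*x) + C2*exp(-3*x)*sin(4*x).
Apply the initial conditions: u(0) = 8/65 + C1 = 3 and u'(0) = 32/65 - 3*C1 + 4*C2 = -1. Solving gives C1 = 187/65, C2 = 116/65.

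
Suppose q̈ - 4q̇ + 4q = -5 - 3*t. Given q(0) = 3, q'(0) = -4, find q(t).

Characteristic equation r² - 4r + 4 = 0 has discriminant (-4)² - 4·(4) = 0, so r = 2 is a repeated root.
Hence q_h = (C1 + C2*t)*exp(2*t).
For the particular solution try q_p = A0 + A1*t. Substituting and matching coefficients of each power of t gives A0 = -2, A1 = -3/4, so q_p = -2 - 3*t/4.
General solution: q = -2 - 3*t/4 + C1*exp(2*t) + C2*t*exp(2*t).
Apply the initial conditions: q(0) = -2 + C1 = 3 and q'(0) = -3/4 + C2 + 2*C1 = -4. Solving gives C1 = 5, C2 = -53/4.

q = -2 + 5*exp(2*t) - 3*t/4 - 53*t*exp(2*t)/4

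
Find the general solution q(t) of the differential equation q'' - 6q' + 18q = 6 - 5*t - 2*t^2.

Characteristic equation r² - 6r + 18 = 0 has discriminant (-6)² - 4·(18) = -36 < 0, so r = 3 ± 3i.
Hence q_h = C1*cos(3*t)*exp(3*t) + C2*exp(3*t)*sin(3*t).
For the particular solution try q_p = A0 + A1*t + A2*t^2. Substituting and matching coefficients of each power of t gives A0 = 37/162, A1 = -19/54, A2 = -1/9, so q_p = 37/162 - 19*t/54 - t^2/9.

q = 37/162 - 19*t/54 - t**2/9 + C1*cos(3*t)*exp(3*t) + C2*exp(3*t)*sin(3*t)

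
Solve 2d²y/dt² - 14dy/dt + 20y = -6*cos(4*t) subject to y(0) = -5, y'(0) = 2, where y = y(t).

y = -89*exp(2*t)/10 + 9*cos(4*t)/410 + 21*sin(4*t)/205 + 159*exp(5*t)/41

Divide through by 2: y'' - 7y' + 10y = -3*cos(4*t).
Characteristic equation r² - 7r + 10 = 0 factors as (r - 5)(r - 2) = 0, so r = 5, 2.
Hence y_h = C1*exp(5*t) + C2*exp(2*t).
Try y_p = A*cos(4*t) + B*sin(4*t). Substituting and equating the coefficients of cos(4t) and sin(4t) gives A = 9/410, B = 21/205, so y_p = 9*cos(4*t)/410 + 21*sin(4*t)/205.
General solution: y = 9*cos(4*t)/410 + 21*sin(4*t)/205 + C1*exp(5*t) + C2*exp(2*t).
Apply the initial conditions: y(0) = 9/410 + C1 + C2 = -5 and y'(0) = 84/205 + 2*C2 + 5*C1 = 2. Solving gives C1 = 159/41, C2 = -89/10.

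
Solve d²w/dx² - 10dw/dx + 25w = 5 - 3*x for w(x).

w = 19/125 - 3*x/25 + C1*exp(5*x) + C2*x*exp(5*x)

Characteristic equation r² - 10r + 25 = 0 has discriminant (-10)² - 4·(25) = 0, so r = 5 is a repeated root.
Hence w_h = (C1 + C2*x)*exp(5*x).
For the particular solution try w_p = A0 + A1*x. Substituting and matching coefficients of each power of x gives A0 = 19/125, A1 = -3/25, so w_p = 19/125 - 3*x/25.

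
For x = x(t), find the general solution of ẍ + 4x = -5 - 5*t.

x = -5/4 - 5*t/4 + C1*cos(2*t) + C2*sin(2*t)

Characteristic equation r² + 4 = 0 has discriminant (0)² - 4·(4) = -16 < 0, so r = ± 2i.
Hence x_h = C1*cos(2*t) + C2*sin(2*t).
For the particular solution try x_p = A0 + A1*t. Substituting and matching coefficients of each power of t gives A0 = -5/4, A1 = -5/4, so x_p = -5/4 - 5*t/4.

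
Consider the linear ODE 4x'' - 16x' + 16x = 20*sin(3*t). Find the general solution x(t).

x = -25*sin(3*t)/169 + 60*cos(3*t)/169 + C1*exp(2*t) + C2*t*exp(2*t)

Divide through by 4: x'' - 4x' + 4x = 5*sin(3*t).
Characteristic equation r² - 4r + 4 = 0 has discriminant (-4)² - 4·(4) = 0, so r = 2 is a repeated root.
Hence x_h = (C1 + C2*t)*exp(2*t).
Try x_p = A*cos(3*t) + B*sin(3*t). Substituting and equating the coefficients of cos(3t) and sin(3t) gives A = 60/169, B = -25/169, so x_p = -25*sin(3*t)/169 + 60*cos(3*t)/169.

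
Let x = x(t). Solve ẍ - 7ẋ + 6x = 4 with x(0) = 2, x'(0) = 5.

Characteristic equation r² - 7r + 6 = 0 factors as (r - 1)(r - 6) = 0, so r = 1, 6.
Hence x_h = C1*exp(t) + C2*exp(6*t).
For the particular solution try x_p = A0. Substituting and matching coefficients of each power of t gives A0 = 2/3, so x_p = 2/3.
General solution: x = 2/3 + C1*exp(t) + C2*exp(6*t).
Apply the initial conditions: x(0) = 2/3 + C1 + C2 = 2 and x'(0) = C1 + 6*C2 = 5. Solving gives C1 = 3/5, C2 = 11/15.

x = 2/3 + 3*exp(t)/5 + 11*exp(6*t)/15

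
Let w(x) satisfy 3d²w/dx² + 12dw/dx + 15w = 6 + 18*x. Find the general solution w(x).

w = -14/25 + 6*x/5 + C1*cos(x)*exp(-2*x) + C2*exp(-2*x)*sin(x)

Divide through by 3: w'' + 4w' + 5w = 2 + 6*x.
Characteristic equation r² + 4r + 5 = 0 has discriminant (4)² - 4·(5) = -4 < 0, so r = -2 ± i.
Hence w_h = C1*cos(x)*exp(-2*x) + C2*exp(-2*x)*sin(x).
For the particular solution try w_p = A0 + A1*x. Substituting and matching coefficients of each power of x gives A0 = -14/25, A1 = 6/5, so w_p = -14/25 + 6*x/5.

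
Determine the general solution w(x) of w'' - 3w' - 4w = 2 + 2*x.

Characteristic equation r² - 3r - 4 = 0 factors as (r - 4)(r + 1) = 0, so r = 4, -1.
Hence w_h = C1*exp(4*x) + C2*exp(-x).
For the particular solution try w_p = A0 + A1*x. Substituting and matching coefficients of each power of x gives A0 = -1/8, A1 = -1/2, so w_p = -1/8 - x/2.

w = -1/8 - x/2 + C1*exp(4*x) + C2*exp(-x)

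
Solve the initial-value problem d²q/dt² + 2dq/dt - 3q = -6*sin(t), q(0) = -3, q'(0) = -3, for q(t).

Characteristic equation r² + 2r - 3 = 0 factors as (r + 3)(r - 1) = 0, so r = -3, 1.
Hence q_h = C1*exp(-3*t) + C2*exp(t).
Try q_p = A*cos(t) + B*sin(t). Substituting and equating the coefficients of cos(t) and sin(t) gives A = 3/5, B = 6/5, so q_p = 3*cos(t)/5 + 6*sin(t)/5.
General solution: q = 3*cos(t)/5 + 6*sin(t)/5 + C1*exp(-3*t) + C2*exp(t).
Apply the initial conditions: q(0) = 3/5 + C1 + C2 = -3 and q'(0) = 6/5 + C2 - 3*C1 = -3. Solving gives C1 = 3/20, C2 = -15/4.

q = -15*exp(t)/4 + 3*cos(t)/5 + 3*exp(-3*t)/20 + 6*sin(t)/5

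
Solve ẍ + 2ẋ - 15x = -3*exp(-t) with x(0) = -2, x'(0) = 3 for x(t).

Characteristic equation r² + 2r - 15 = 0 factors as (r + 5)(r - 3) = 0, so r = -5, 3.
Hence x_h = C1*exp(-5*t) + C2*exp(3*t).
Try x_p = A*exp(-t). Substituting into the equation and dividing by exp(-t) gives A = 3/16, so x_p = 3*exp(-t)/16.
General solution: x = 3*exp(-t)/16 + C1*exp(-5*t) + C2*exp(3*t).
Apply the initial conditions: x(0) = 3/16 + C1 + C2 = -2 and x'(0) = -3/16 - 5*C1 + 3*C2 = 3. Solving gives C1 = -39/32, C2 = -31/32.

x = -39*exp(-5*t)/32 - 31*exp(3*t)/32 + 3*exp(-t)/16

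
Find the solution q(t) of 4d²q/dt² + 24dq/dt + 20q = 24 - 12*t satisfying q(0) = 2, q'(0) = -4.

q = 48/25 - 3*exp(-t)/4 - 3*t/5 + 83*exp(-5*t)/100

Divide through by 4: q'' + 6q' + 5q = 6 - 3*t.
Characteristic equation r² + 6r + 5 = 0 factors as (r + 1)(r + 5) = 0, so r = -1, -5.
Hence q_h = C1*exp(-t) + C2*exp(-5*t).
For the particular solution try q_p = A0 + A1*t. Substituting and matching coefficients of each power of t gives A0 = 48/25, A1 = -3/5, so q_p = 48/25 - 3*t/5.
General solution: q = 48/25 - 3*t/5 + C1*exp(-t) + C2*exp(-5*t).
Apply the initial conditions: q(0) = 48/25 + C1 + C2 = 2 and q'(0) = -3/5 - C1 - 5*C2 = -4. Solving gives C1 = -3/4, C2 = 83/100.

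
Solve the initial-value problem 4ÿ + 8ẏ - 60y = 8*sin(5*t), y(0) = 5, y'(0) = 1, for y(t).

y = -4*sin(5*t)/85 - cos(5*t)/85 + 69*exp(-5*t)/40 + 447*exp(3*t)/136

Divide through by 4: y'' + 2y' - 15y = 2*sin(5*t).
Characteristic equation r² + 2r - 15 = 0 factors as (r - 3)(r + 5) = 0, so r = 3, -5.
Hence y_h = C1*exp(3*t) + C2*exp(-5*t).
Try y_p = A*cos(5*t) + B*sin(5*t). Substituting and equating the coefficients of cos(5t) and sin(5t) gives A = -1/85, B = -4/85, so y_p = -4*sin(5*t)/85 - cos(5*t)/85.
General solution: y = -4*sin(5*t)/85 - cos(5*t)/85 + C1*exp(3*t) + C2*exp(-5*t).
Apply the initial conditions: y(0) = -1/85 + C1 + C2 = 5 and y'(0) = -4/17 - 5*C2 + 3*C1 = 1. Solving gives C1 = 447/136, C2 = 69/40.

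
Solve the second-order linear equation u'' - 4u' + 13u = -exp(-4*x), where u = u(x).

Characteristic equation r² - 4r + 13 = 0 has discriminant (-4)² - 4·(13) = -36 < 0, so r = 2 ± 3i.
Hence u_h = C1*cos(3*x)*exp(2*x) + C2*exp(2*x)*sin(3*x).
Try u_p = A*exp(-4*x). Substituting into the equation and dividing by exp(-4*x) gives A = -1/45, so u_p = -exp(-4*x)/45.

u = -exp(-4*x)/45 + C1*cos(3*x)*exp(2*x) + C2*exp(2*x)*sin(3*x)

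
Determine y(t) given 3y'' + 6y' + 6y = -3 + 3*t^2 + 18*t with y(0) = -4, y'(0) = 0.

Divide through by 3: y'' + 2y' + 2y = -1 + t^2 + 6*t.
Characteristic equation r² + 2r + 2 = 0 has discriminant (2)² - 4·(2) = -4 < 0, so r = -1 ± i.
Hence y_h = C1*cos(t)*exp(-t) + C2*exp(-t)*sin(t).
For the particular solution try y_p = A0 + A1*t + A2*t^2. Substituting and matching coefficients of each power of t gives A0 = -3, A1 = 2, A2 = 1/2, so y_p = -3 + t^2/2 + 2*t.
General solution: y = -3 + t^2/2 + 2*t + C1*cos(t)*exp(-t) + C2*exp(-t)*sin(t).
Apply the initial conditions: y(0) = -3 + C1 = -4 and y'(0) = 2 + C2 - C1 = 0. Solving gives C1 = -1, C2 = -3.

y = -3 + t**2/2 + 2*t - cos(t)*exp(-t) - 3*exp(-t)*sin(t)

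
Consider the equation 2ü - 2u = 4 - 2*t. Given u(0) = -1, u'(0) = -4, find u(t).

u = -2 + t - 2*exp(t) + 3*exp(-t)

Divide through by 2: u'' - u = 2 - t.
Characteristic equation r² - 1 = 0 factors as (r - 1)(r + 1) = 0, so r = 1, -1.
Hence u_h = C1*exp(t) + C2*exp(-t).
For the particular solution try u_p = A0 + A1*t. Substituting and matching coefficients of each power of t gives A0 = -2, A1 = 1, so u_p = -2 + t.
General solution: u = -2 + t + C1*exp(t) + C2*exp(-t).
Apply the initial conditions: u(0) = -2 + C1 + C2 = -1 and u'(0) = 1 + C1 - C2 = -4. Solving gives C1 = -2, C2 = 3.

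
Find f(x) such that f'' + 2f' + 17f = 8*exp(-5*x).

Characteristic equation r² + 2r + 17 = 0 has discriminant (2)² - 4·(17) = -64 < 0, so r = -1 ± 4i.
Hence f_h = C1*cos(4*x)*exp(-x) + C2*exp(-x)*sin(4*x).
Try f_p = A*exp(-5*x). Substituting into the equation and dividing by exp(-5*x) gives A = 1/4, so f_p = exp(-5*x)/4.

f = exp(-5*x)/4 + C1*cos(4*x)*exp(-x) + C2*exp(-x)*sin(4*x)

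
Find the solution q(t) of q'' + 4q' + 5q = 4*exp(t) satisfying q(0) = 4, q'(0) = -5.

q = 2*exp(t)/5 + 9*exp(-2*t)*sin(t)/5 + 18*cos(t)*exp(-2*t)/5

Characteristic equation r² + 4r + 5 = 0 has discriminant (4)² - 4·(5) = -4 < 0, so r = -2 ± i.
Hence q_h = C1*cos(t)*exp(-2*t) + C2*exp(-2*t)*sin(t).
Try q_p = A*exp(t). Substituting into the equation and dividing by exp(t) gives A = 2/5, so q_p = 2*exp(t)/5.
General solution: q = 2*exp(t)/5 + C1*cos(t)*exp(-2*t) + C2*exp(-2*t)*sin(t).
Apply the initial conditions: q(0) = 2/5 + C1 = 4 and q'(0) = 2/5 + C2 - 2*C1 = -5. Solving gives C1 = 18/5, C2 = 9/5.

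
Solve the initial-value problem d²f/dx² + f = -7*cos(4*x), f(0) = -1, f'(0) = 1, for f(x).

Characteristic equation r² + 1 = 0 has discriminant (0)² - 4·(1) = -4 < 0, so r = ± i.
Hence f_h = C1*cos(x) + C2*sin(x).
Try f_p = A*cos(4*x) + B*sin(4*x). Substituting and equating the coefficients of cos(4x) and sin(4x) gives A = 7/15, B = 0, so f_p = 7*cos(4*x)/15.
General solution: f = 7*cos(4*x)/15 + C1*cos(x) + C2*sin(x).
Apply the initial conditions: f(0) = 7/15 + C1 = -1 and f'(0) = C2 = 1. Solving gives C1 = -22/15, C2 = 1.

f = -22*cos(x)/15 + 7*cos(4*x)/15 + sin(x)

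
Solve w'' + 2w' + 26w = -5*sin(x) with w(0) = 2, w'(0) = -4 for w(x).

w = -125*sin(x)/629 + 10*cos(x)/629 - 1143*exp(-x)*sin(5*x)/3145 + 1248*cos(5*x)*exp(-x)/629

Characteristic equation r² + 2r + 26 = 0 has discriminant (2)² - 4·(26) = -100 < 0, so r = -1 ± 5i.
Hence w_h = C1*cos(5*x)*exp(-x) + C2*exp(-x)*sin(5*x).
Try w_p = A*cos(x) + B*sin(x). Substituting and equating the coefficients of cos(x) and sin(x) gives A = 10/629, B = -125/629, so w_p = -125*sin(x)/629 + 10*cos(x)/629.
General solution: w = -125*sin(x)/629 + 10*cos(x)/629 + C1*cos(5*x)*exp(-x) + C2*exp(-x)*sin(5*x).
Apply the initial conditions: w(0) = 10/629 + C1 = 2 and w'(0) = -125/629 - C1 + 5*C2 = -4. Solving gives C1 = 1248/629, C2 = -1143/3145.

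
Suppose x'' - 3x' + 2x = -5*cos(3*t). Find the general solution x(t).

Characteristic equation r² - 3r + 2 = 0 factors as (r - 2)(r - 1) = 0, so r = 2, 1.
Hence x_h = C1*exp(2*t) + C2*exp(t).
Try x_p = A*cos(3*t) + B*sin(3*t). Substituting and equating the coefficients of cos(3t) and sin(3t) gives A = 7/26, B = 9/26, so x_p = 7*cos(3*t)/26 + 9*sin(3*t)/26.

x = 7*cos(3*t)/26 + 9*sin(3*t)/26 + C1*exp(2*t) + C2*exp(t)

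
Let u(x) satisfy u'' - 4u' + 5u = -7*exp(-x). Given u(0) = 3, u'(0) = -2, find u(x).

Characteristic equation r² - 4r + 5 = 0 has discriminant (-4)² - 4·(5) = -4 < 0, so r = 2 ± i.
Hence u_h = C1*cos(x)*exp(2*x) + C2*exp(2*x)*sin(x).
Try u_p = A*exp(-x). Substituting into the equation and dividing by exp(-x) gives A = -7/10, so u_p = -7*exp(-x)/10.
General solution: u = -7*exp(-x)/10 + C1*cos(x)*exp(2*x) + C2*exp(2*x)*sin(x).
Apply the initial conditions: u(0) = -7/10 + C1 = 3 and u'(0) = 7/10 + C2 + 2*C1 = -2. Solving gives C1 = 37/10, C2 = -101/10.

u = -7*exp(-x)/10 - 101*exp(2*x)*sin(x)/10 + 37*cos(x)*exp(2*x)/10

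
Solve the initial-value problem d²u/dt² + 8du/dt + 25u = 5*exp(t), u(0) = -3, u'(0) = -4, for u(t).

Characteristic equation r² + 8r + 25 = 0 has discriminant (8)² - 4·(25) = -36 < 0, so r = -4 ± 3i.
Hence u_h = C1*cos(3*t)*exp(-4*t) + C2*exp(-4*t)*sin(3*t).
Try u_p = A*exp(t). Substituting into the equation and dividing by exp(t) gives A = 5/34, so u_p = 5*exp(t)/34.
General solution: u = 5*exp(t)/34 + C1*cos(3*t)*exp(-4*t) + C2*exp(-4*t)*sin(3*t).
Apply the initial conditions: u(0) = 5/34 + C1 = -3 and u'(0) = 5/34 - 4*C1 + 3*C2 = -4. Solving gives C1 = -107/34, C2 = -569/102.

u = 5*exp(t)/34 - 569*exp(-4*t)*sin(3*t)/102 - 107*cos(3*t)*exp(-4*t)/34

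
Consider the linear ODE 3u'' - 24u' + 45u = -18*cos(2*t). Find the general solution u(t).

u = -66*cos(2*t)/377 + 96*sin(2*t)/377 + C1*exp(5*t) + C2*exp(3*t)

Divide through by 3: u'' - 8u' + 15u = -6*cos(2*t).
Characteristic equation r² - 8r + 15 = 0 factors as (r - 5)(r - 3) = 0, so r = 5, 3.
Hence u_h = C1*exp(5*t) + C2*exp(3*t).
Try u_p = A*cos(2*t) + B*sin(2*t). Substituting and equating the coefficients of cos(2t) and sin(2t) gives A = -66/377, B = 96/377, so u_p = -66*cos(2*t)/377 + 96*sin(2*t)/377.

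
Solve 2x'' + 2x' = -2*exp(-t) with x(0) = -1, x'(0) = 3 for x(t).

Divide through by 2: x'' + x' = -exp(-t).
Characteristic equation r² + r = 0 factors as (r + 1)r = 0, so r = -1, 0.
Hence x_h = C1*exp(-t) + C2.
Since exp(-t) solves the homogeneous equation (r = -1 is a root of multiplicity 1), multiply the trial by t. Try x_p = A*t*exp(-t). Substituting into the equation and dividing by exp(-t) gives A = 1, so x_p = t*exp(-t).
General solution: x = C2 + C1*exp(-t) + t*exp(-t).
Apply the initial conditions: x(0) = C1 + C2 = -1 and x'(0) = 1 - C1 = 3. Solving gives C1 = -2, C2 = 1.

x = 1 - 2*exp(-t) + t*exp(-t)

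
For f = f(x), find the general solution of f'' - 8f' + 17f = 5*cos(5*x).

Characteristic equation r² - 8r + 17 = 0 has discriminant (-8)² - 4·(17) = -4 < 0, so r = 4 ± i.
Hence f_h = C1*cos(x)*exp(4*x) + C2*exp(4*x)*sin(x).
Try f_p = A*cos(5*x) + B*sin(5*x). Substituting and equating the coefficients of cos(5x) and sin(5x) gives A = -5/208, B = -25/208, so f_p = -25*sin(5*x)/208 - 5*cos(5*x)/208.

f = -25*sin(5*x)/208 - 5*cos(5*x)/208 + C1*cos(x)*exp(4*x) + C2*exp(4*x)*sin(x)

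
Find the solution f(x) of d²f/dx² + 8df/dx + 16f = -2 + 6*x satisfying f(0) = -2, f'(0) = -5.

Characteristic equation r² + 8r + 16 = 0 has discriminant (8)² - 4·(16) = 0, so r = -4 is a repeated root.
Hence f_h = (C1 + C2*x)*exp(-4*x).
For the particular solution try f_p = A0 + A1*x. Substituting and matching coefficients of each power of x gives A0 = -5/16, A1 = 3/8, so f_p = -5/16 + 3*x/8.
General solution: f = -5/16 + 3*x/8 + C1*exp(-4*x) + C2*x*exp(-4*x).
Apply the initial conditions: f(0) = -5/16 + C1 = -2 and f'(0) = 3/8 + C2 - 4*C1 = -5. Solving gives C1 = -27/16, C2 = -97/8.

f = -5/16 - 27*exp(-4*x)/16 + 3*x/8 - 97*x*exp(-4*x)/8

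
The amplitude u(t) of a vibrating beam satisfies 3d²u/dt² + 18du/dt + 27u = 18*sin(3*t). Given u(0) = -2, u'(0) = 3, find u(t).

u = -5*exp(-3*t)/3 - cos(3*t)/3 - 2*t*exp(-3*t)

Divide through by 3: u'' + 6u' + 9u = 6*sin(3*t).
Characteristic equation r² + 6r + 9 = 0 has discriminant (6)² - 4·(9) = 0, so r = -3 is a repeated root.
Hence u_h = (C1 + C2*t)*exp(-3*t).
Try u_p = A*cos(3*t) + B*sin(3*t). Substituting and equating the coefficients of cos(3t) and sin(3t) gives A = -1/3, B = 0, so u_p = -cos(3*t)/3.
General solution: u = -cos(3*t)/3 + C1*exp(-3*t) + C2*t*exp(-3*t).
Apply the initial conditions: u(0) = -1/3 + C1 = -2 and u'(0) = C2 - 3*C1 = 3. Solving gives C1 = -5/3, C2 = -2.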